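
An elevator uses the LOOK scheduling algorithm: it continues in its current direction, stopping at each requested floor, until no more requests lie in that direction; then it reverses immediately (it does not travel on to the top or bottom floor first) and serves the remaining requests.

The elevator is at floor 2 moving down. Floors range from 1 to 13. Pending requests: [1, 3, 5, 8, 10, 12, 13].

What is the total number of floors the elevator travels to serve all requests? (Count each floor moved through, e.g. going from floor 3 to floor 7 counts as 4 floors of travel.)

Answer: 13

Derivation:
Start at floor 2 moving down, LOOK stop order: [1, 3, 5, 8, 10, 12, 13]
  2 → 1: |1-2| = 1, total = 1
  1 → 3: |3-1| = 2, total = 3
  3 → 5: |5-3| = 2, total = 5
  5 → 8: |8-5| = 3, total = 8
  8 → 10: |10-8| = 2, total = 10
  10 → 12: |12-10| = 2, total = 12
  12 → 13: |13-12| = 1, total = 13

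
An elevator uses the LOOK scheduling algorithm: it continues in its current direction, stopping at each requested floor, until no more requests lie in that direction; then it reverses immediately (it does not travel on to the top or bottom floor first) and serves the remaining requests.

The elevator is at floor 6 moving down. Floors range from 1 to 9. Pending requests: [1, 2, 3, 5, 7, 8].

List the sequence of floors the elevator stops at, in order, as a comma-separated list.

Current: 6, moving DOWN
Serve below first (descending): [5, 3, 2, 1]
Then reverse, serve above (ascending): [7, 8]

Answer: 5, 3, 2, 1, 7, 8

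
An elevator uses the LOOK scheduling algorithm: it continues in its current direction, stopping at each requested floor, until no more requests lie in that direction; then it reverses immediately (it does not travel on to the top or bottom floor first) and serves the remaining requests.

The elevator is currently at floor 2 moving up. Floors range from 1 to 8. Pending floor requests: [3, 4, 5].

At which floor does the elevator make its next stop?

Answer: 3

Derivation:
Current floor: 2, direction: up
Requests above: [3, 4, 5]
Requests below: []
Moving up and requests lie above → nearest above is min([3, 4, 5]) = 3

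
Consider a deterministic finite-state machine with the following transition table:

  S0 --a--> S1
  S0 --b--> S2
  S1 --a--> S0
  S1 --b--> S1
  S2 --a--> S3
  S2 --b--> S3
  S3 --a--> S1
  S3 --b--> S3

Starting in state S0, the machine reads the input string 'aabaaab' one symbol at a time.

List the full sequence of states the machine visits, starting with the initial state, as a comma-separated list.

Answer: S0, S1, S0, S2, S3, S1, S0, S2

Derivation:
Start: S0
  read 'a': S0 --a--> S1
  read 'a': S1 --a--> S0
  read 'b': S0 --b--> S2
  read 'a': S2 --a--> S3
  read 'a': S3 --a--> S1
  read 'a': S1 --a--> S0
  read 'b': S0 --b--> S2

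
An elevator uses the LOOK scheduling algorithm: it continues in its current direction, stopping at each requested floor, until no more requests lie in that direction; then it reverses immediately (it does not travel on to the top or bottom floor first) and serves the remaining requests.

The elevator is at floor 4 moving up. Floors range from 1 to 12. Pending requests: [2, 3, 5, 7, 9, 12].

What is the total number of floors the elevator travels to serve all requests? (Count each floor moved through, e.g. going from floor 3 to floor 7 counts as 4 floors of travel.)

Answer: 18

Derivation:
Start at floor 4 moving up, LOOK stop order: [5, 7, 9, 12, 3, 2]
  4 → 5: |5-4| = 1, total = 1
  5 → 7: |7-5| = 2, total = 3
  7 → 9: |9-7| = 2, total = 5
  9 → 12: |12-9| = 3, total = 8
  12 → 3: |3-12| = 9, total = 17
  3 → 2: |2-3| = 1, total = 18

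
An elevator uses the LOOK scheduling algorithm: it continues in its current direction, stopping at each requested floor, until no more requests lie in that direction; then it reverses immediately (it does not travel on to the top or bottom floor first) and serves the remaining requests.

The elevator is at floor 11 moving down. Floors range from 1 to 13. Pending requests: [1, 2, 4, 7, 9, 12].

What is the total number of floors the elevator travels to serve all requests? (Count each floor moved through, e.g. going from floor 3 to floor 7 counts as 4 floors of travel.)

Answer: 21

Derivation:
Start at floor 11 moving down, LOOK stop order: [9, 7, 4, 2, 1, 12]
  11 → 9: |9-11| = 2, total = 2
  9 → 7: |7-9| = 2, total = 4
  7 → 4: |4-7| = 3, total = 7
  4 → 2: |2-4| = 2, total = 9
  2 → 1: |1-2| = 1, total = 10
  1 → 12: |12-1| = 11, total = 21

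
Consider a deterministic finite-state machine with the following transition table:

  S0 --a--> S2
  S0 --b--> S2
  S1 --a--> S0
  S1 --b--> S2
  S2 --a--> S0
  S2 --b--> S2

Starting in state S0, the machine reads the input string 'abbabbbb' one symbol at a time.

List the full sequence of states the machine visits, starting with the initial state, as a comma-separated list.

Start: S0
  read 'a': S0 --a--> S2
  read 'b': S2 --b--> S2
  read 'b': S2 --b--> S2
  read 'a': S2 --a--> S0
  read 'b': S0 --b--> S2
  read 'b': S2 --b--> S2
  read 'b': S2 --b--> S2
  read 'b': S2 --b--> S2

Answer: S0, S2, S2, S2, S0, S2, S2, S2, S2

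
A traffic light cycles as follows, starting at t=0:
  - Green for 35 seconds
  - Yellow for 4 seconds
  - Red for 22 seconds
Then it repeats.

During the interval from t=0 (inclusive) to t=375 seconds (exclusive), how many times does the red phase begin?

Cycle = 35+4+22 = 61s
red phase starts at t = k*61 + 39 for k=0,1,2,...
Need k*61+39 < 375 → k < 5.508
k ∈ {0, ..., 5} → 6 starts

Answer: 6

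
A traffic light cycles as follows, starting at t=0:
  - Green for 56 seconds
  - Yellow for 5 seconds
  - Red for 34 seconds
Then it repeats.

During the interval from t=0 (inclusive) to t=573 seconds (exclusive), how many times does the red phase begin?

Answer: 6

Derivation:
Cycle = 56+5+34 = 95s
red phase starts at t = k*95 + 61 for k=0,1,2,...
Need k*95+61 < 573 → k < 5.389
k ∈ {0, ..., 5} → 6 starts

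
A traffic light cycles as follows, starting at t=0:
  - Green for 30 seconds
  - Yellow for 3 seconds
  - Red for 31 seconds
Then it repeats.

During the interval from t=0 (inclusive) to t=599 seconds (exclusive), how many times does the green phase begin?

Cycle = 30+3+31 = 64s
green phase starts at t = k*64 + 0 for k=0,1,2,...
Need k*64+0 < 599 → k < 9.359
k ∈ {0, ..., 9} → 10 starts

Answer: 10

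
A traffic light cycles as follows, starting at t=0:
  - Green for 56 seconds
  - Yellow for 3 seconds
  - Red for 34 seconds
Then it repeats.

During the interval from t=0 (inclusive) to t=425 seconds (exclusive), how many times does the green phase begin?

Cycle = 56+3+34 = 93s
green phase starts at t = k*93 + 0 for k=0,1,2,...
Need k*93+0 < 425 → k < 4.570
k ∈ {0, ..., 4} → 5 starts

Answer: 5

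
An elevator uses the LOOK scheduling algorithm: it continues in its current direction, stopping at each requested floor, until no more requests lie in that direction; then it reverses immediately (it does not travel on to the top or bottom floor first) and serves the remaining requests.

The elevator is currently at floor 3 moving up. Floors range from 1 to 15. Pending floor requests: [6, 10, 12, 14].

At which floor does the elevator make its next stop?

Current floor: 3, direction: up
Requests above: [6, 10, 12, 14]
Requests below: []
Moving up and requests lie above → nearest above is min([6, 10, 12, 14]) = 6

Answer: 6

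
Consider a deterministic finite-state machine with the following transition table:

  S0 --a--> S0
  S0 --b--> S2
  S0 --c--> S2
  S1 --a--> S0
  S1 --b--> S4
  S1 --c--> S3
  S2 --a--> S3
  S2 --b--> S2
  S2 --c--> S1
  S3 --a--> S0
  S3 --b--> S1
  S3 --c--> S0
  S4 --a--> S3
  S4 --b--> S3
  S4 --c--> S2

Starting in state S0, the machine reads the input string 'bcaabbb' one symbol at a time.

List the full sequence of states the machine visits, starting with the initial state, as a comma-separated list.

Start: S0
  read 'b': S0 --b--> S2
  read 'c': S2 --c--> S1
  read 'a': S1 --a--> S0
  read 'a': S0 --a--> S0
  read 'b': S0 --b--> S2
  read 'b': S2 --b--> S2
  read 'b': S2 --b--> S2

Answer: S0, S2, S1, S0, S0, S2, S2, S2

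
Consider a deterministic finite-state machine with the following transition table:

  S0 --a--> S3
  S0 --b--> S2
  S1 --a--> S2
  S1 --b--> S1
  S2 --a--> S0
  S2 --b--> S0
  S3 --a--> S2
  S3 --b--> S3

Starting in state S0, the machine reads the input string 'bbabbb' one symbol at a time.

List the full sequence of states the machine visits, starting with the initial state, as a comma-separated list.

Start: S0
  read 'b': S0 --b--> S2
  read 'b': S2 --b--> S0
  read 'a': S0 --a--> S3
  read 'b': S3 --b--> S3
  read 'b': S3 --b--> S3
  read 'b': S3 --b--> S3

Answer: S0, S2, S0, S3, S3, S3, S3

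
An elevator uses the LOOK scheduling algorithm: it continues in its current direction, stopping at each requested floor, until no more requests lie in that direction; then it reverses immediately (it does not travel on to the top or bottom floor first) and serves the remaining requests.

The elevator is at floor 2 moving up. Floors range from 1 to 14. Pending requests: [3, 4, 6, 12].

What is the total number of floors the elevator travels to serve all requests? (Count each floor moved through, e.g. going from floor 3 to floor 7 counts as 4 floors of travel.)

Start at floor 2 moving up, LOOK stop order: [3, 4, 6, 12]
  2 → 3: |3-2| = 1, total = 1
  3 → 4: |4-3| = 1, total = 2
  4 → 6: |6-4| = 2, total = 4
  6 → 12: |12-6| = 6, total = 10

Answer: 10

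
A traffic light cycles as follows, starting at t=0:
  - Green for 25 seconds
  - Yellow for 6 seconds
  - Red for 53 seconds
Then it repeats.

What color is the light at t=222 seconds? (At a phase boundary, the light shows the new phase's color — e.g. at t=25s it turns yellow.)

Answer: red

Derivation:
Cycle length = 25 + 6 + 53 = 84s
t = 222, phase_t = 222 mod 84 = 54
54 >= 31 → RED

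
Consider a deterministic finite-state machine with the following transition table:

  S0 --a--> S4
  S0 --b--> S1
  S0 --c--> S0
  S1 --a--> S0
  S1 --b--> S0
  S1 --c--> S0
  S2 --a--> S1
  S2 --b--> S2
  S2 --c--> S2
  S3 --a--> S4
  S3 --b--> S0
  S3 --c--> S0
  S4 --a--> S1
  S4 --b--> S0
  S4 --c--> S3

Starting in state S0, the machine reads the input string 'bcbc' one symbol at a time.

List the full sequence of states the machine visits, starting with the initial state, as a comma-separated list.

Start: S0
  read 'b': S0 --b--> S1
  read 'c': S1 --c--> S0
  read 'b': S0 --b--> S1
  read 'c': S1 --c--> S0

Answer: S0, S1, S0, S1, S0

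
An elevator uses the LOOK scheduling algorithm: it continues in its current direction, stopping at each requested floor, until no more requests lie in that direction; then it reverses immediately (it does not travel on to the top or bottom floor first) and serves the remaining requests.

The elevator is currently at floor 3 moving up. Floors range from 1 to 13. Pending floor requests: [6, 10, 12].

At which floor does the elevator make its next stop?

Current floor: 3, direction: up
Requests above: [6, 10, 12]
Requests below: []
Moving up and requests lie above → nearest above is min([6, 10, 12]) = 6

Answer: 6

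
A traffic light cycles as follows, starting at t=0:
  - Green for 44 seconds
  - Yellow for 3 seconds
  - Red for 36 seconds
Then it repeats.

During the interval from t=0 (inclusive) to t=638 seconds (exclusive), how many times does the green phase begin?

Answer: 8

Derivation:
Cycle = 44+3+36 = 83s
green phase starts at t = k*83 + 0 for k=0,1,2,...
Need k*83+0 < 638 → k < 7.687
k ∈ {0, ..., 7} → 8 starts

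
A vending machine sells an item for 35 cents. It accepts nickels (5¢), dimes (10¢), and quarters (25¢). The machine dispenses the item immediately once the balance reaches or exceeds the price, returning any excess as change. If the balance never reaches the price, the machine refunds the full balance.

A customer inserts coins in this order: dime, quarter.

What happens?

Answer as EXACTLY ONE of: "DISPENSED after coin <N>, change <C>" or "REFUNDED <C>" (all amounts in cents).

Price: 35¢
Coin 1 (dime, 10¢): balance = 10¢
Coin 2 (quarter, 25¢): balance = 35¢
  → balance >= price → DISPENSE, change = 35 - 35 = 0¢

Answer: DISPENSED after coin 2, change 0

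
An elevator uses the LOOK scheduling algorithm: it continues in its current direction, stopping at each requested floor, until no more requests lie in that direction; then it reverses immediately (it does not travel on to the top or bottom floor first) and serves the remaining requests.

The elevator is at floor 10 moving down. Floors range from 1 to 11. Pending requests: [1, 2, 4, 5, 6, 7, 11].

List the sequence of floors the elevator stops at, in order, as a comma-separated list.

Current: 10, moving DOWN
Serve below first (descending): [7, 6, 5, 4, 2, 1]
Then reverse, serve above (ascending): [11]

Answer: 7, 6, 5, 4, 2, 1, 11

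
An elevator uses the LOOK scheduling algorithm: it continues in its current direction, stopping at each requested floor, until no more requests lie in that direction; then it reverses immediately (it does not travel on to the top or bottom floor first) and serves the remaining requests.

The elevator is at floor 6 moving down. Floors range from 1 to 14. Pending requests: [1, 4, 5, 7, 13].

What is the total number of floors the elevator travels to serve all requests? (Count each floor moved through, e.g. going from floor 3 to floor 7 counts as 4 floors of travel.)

Start at floor 6 moving down, LOOK stop order: [5, 4, 1, 7, 13]
  6 → 5: |5-6| = 1, total = 1
  5 → 4: |4-5| = 1, total = 2
  4 → 1: |1-4| = 3, total = 5
  1 → 7: |7-1| = 6, total = 11
  7 → 13: |13-7| = 6, total = 17

Answer: 17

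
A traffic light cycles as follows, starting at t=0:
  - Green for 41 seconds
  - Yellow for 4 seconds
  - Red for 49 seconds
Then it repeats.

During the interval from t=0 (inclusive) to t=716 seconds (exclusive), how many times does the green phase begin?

Answer: 8

Derivation:
Cycle = 41+4+49 = 94s
green phase starts at t = k*94 + 0 for k=0,1,2,...
Need k*94+0 < 716 → k < 7.617
k ∈ {0, ..., 7} → 8 starts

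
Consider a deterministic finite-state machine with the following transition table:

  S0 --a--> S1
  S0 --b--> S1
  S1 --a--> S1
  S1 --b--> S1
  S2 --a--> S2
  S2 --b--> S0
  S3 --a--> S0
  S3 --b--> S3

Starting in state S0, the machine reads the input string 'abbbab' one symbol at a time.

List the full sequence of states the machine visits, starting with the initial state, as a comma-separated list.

Answer: S0, S1, S1, S1, S1, S1, S1

Derivation:
Start: S0
  read 'a': S0 --a--> S1
  read 'b': S1 --b--> S1
  read 'b': S1 --b--> S1
  read 'b': S1 --b--> S1
  read 'a': S1 --a--> S1
  read 'b': S1 --b--> S1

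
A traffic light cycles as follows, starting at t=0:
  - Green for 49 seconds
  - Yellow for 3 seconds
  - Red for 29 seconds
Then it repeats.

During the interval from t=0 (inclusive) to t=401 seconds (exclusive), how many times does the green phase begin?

Cycle = 49+3+29 = 81s
green phase starts at t = k*81 + 0 for k=0,1,2,...
Need k*81+0 < 401 → k < 4.951
k ∈ {0, ..., 4} → 5 starts

Answer: 5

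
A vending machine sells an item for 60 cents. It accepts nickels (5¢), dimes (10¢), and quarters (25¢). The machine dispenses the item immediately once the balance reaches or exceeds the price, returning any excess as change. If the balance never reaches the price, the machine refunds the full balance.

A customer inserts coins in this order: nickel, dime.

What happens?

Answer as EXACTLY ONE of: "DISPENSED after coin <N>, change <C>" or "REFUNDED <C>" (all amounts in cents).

Answer: REFUNDED 15

Derivation:
Price: 60¢
Coin 1 (nickel, 5¢): balance = 5¢
Coin 2 (dime, 10¢): balance = 15¢
All coins inserted, balance 15¢ < price 60¢ → REFUND 15¢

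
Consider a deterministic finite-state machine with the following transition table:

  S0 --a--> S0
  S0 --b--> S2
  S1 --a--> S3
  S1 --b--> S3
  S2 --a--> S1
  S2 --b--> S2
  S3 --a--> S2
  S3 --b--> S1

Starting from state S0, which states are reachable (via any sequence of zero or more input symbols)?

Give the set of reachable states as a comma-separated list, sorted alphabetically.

Answer: S0, S1, S2, S3

Derivation:
BFS from S0:
  visit S0: S0--a-->S0 (seen), S0--b-->S2 (new)
  visit S2: S2--a-->S1 (new), S2--b-->S2 (seen)
  visit S1: S1--a-->S3 (new), S1--b-->S3 (seen)
  visit S3: S3--a-->S2 (seen), S3--b-->S1 (seen)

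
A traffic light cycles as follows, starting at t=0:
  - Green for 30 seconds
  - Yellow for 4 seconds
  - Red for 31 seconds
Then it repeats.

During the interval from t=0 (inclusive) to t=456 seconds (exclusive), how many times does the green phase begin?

Cycle = 30+4+31 = 65s
green phase starts at t = k*65 + 0 for k=0,1,2,...
Need k*65+0 < 456 → k < 7.015
k ∈ {0, ..., 7} → 8 starts

Answer: 8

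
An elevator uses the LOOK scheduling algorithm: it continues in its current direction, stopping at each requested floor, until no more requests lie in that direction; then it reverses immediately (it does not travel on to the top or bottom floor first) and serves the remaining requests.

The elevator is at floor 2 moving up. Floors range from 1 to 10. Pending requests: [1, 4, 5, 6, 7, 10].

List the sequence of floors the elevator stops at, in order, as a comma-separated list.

Answer: 4, 5, 6, 7, 10, 1

Derivation:
Current: 2, moving UP
Serve above first (ascending): [4, 5, 6, 7, 10]
Then reverse, serve below (descending): [1]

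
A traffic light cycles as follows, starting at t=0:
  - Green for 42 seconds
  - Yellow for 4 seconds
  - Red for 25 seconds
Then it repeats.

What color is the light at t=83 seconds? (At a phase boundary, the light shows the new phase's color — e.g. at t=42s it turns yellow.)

Cycle length = 42 + 4 + 25 = 71s
t = 83, phase_t = 83 mod 71 = 12
12 < 42 (green end) → GREEN

Answer: green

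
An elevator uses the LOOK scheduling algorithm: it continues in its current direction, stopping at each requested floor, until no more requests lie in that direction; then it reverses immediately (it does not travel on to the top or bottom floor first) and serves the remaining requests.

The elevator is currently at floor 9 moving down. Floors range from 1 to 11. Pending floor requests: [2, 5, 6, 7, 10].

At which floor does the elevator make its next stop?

Answer: 7

Derivation:
Current floor: 9, direction: down
Requests above: [10]
Requests below: [2, 5, 6, 7]
Moving down and requests lie below → nearest below is max([2, 5, 6, 7]) = 7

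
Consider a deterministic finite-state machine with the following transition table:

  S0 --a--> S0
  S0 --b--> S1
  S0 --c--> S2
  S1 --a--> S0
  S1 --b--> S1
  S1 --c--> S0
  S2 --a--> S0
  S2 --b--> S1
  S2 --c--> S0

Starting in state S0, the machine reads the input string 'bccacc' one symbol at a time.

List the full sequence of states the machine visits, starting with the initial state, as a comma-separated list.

Answer: S0, S1, S0, S2, S0, S2, S0

Derivation:
Start: S0
  read 'b': S0 --b--> S1
  read 'c': S1 --c--> S0
  read 'c': S0 --c--> S2
  read 'a': S2 --a--> S0
  read 'c': S0 --c--> S2
  read 'c': S2 --c--> S0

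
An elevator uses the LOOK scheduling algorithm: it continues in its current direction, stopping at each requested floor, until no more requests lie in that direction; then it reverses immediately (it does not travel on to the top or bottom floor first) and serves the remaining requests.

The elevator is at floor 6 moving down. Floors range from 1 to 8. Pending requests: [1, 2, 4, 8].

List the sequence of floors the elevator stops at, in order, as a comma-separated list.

Current: 6, moving DOWN
Serve below first (descending): [4, 2, 1]
Then reverse, serve above (ascending): [8]

Answer: 4, 2, 1, 8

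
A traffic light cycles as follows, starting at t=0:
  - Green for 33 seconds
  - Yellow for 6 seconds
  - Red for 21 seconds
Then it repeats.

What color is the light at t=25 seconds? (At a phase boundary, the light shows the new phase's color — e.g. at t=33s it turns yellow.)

Answer: green

Derivation:
Cycle length = 33 + 6 + 21 = 60s
t = 25, phase_t = 25 mod 60 = 25
25 < 33 (green end) → GREEN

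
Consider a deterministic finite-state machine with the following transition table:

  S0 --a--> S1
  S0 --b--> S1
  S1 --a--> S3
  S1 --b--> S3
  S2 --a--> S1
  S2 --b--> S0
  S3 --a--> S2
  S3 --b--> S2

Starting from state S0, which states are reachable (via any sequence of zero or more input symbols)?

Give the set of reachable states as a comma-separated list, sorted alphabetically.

BFS from S0:
  visit S0: S0--a-->S1 (new), S0--b-->S1 (seen)
  visit S1: S1--a-->S3 (new), S1--b-->S3 (seen)
  visit S3: S3--a-->S2 (new), S3--b-->S2 (seen)
  visit S2: S2--a-->S1 (seen), S2--b-->S0 (seen)

Answer: S0, S1, S2, S3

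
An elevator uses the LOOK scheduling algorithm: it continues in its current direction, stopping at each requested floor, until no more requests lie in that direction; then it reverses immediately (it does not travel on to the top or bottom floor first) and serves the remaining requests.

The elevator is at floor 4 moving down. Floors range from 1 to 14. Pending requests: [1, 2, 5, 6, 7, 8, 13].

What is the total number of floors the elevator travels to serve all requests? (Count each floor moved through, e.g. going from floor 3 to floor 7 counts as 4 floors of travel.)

Start at floor 4 moving down, LOOK stop order: [2, 1, 5, 6, 7, 8, 13]
  4 → 2: |2-4| = 2, total = 2
  2 → 1: |1-2| = 1, total = 3
  1 → 5: |5-1| = 4, total = 7
  5 → 6: |6-5| = 1, total = 8
  6 → 7: |7-6| = 1, total = 9
  7 → 8: |8-7| = 1, total = 10
  8 → 13: |13-8| = 5, total = 15

Answer: 15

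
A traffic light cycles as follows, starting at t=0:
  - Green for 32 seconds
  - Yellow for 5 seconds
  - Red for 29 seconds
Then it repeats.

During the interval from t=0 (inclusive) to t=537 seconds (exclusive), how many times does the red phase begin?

Cycle = 32+5+29 = 66s
red phase starts at t = k*66 + 37 for k=0,1,2,...
Need k*66+37 < 537 → k < 7.576
k ∈ {0, ..., 7} → 8 starts

Answer: 8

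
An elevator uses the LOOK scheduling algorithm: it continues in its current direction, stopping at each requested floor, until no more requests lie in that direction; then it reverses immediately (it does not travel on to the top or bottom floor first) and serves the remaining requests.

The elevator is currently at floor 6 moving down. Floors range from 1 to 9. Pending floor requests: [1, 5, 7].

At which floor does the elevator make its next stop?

Answer: 5

Derivation:
Current floor: 6, direction: down
Requests above: [7]
Requests below: [1, 5]
Moving down and requests lie below → nearest below is max([1, 5]) = 5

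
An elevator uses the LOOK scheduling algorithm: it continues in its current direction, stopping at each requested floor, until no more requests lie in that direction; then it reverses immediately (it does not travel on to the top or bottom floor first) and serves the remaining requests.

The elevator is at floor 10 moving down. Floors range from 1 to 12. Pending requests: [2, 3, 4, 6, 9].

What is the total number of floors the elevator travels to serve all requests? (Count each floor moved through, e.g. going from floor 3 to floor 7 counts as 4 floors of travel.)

Answer: 8

Derivation:
Start at floor 10 moving down, LOOK stop order: [9, 6, 4, 3, 2]
  10 → 9: |9-10| = 1, total = 1
  9 → 6: |6-9| = 3, total = 4
  6 → 4: |4-6| = 2, total = 6
  4 → 3: |3-4| = 1, total = 7
  3 → 2: |2-3| = 1, total = 8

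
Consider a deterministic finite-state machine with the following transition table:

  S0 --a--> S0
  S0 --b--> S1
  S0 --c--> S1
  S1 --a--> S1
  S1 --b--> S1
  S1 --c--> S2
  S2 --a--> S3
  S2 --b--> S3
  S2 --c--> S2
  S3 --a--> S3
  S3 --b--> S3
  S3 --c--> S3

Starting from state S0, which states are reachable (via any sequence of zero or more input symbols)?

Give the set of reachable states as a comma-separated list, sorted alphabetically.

Answer: S0, S1, S2, S3

Derivation:
BFS from S0:
  visit S0: S0--a-->S0 (seen), S0--b-->S1 (new), S0--c-->S1 (seen)
  visit S1: S1--a-->S1 (seen), S1--b-->S1 (seen), S1--c-->S2 (new)
  visit S2: S2--a-->S3 (new), S2--b-->S3 (seen), S2--c-->S2 (seen)
  visit S3: S3--a-->S3 (seen), S3--b-->S3 (seen), S3--c-->S3 (seen)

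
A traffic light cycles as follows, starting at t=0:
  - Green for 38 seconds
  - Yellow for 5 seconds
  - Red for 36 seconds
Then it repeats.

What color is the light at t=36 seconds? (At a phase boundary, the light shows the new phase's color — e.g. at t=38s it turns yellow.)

Answer: green

Derivation:
Cycle length = 38 + 5 + 36 = 79s
t = 36, phase_t = 36 mod 79 = 36
36 < 38 (green end) → GREEN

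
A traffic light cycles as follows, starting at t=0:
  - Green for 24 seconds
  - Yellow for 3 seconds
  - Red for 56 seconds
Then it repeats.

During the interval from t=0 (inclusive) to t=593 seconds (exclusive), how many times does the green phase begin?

Cycle = 24+3+56 = 83s
green phase starts at t = k*83 + 0 for k=0,1,2,...
Need k*83+0 < 593 → k < 7.145
k ∈ {0, ..., 7} → 8 starts

Answer: 8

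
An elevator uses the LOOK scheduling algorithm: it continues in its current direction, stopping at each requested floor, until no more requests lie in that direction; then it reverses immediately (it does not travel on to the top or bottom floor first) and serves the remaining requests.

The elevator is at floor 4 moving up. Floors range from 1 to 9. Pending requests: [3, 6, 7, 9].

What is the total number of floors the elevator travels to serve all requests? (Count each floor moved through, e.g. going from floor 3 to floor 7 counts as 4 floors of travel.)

Answer: 11

Derivation:
Start at floor 4 moving up, LOOK stop order: [6, 7, 9, 3]
  4 → 6: |6-4| = 2, total = 2
  6 → 7: |7-6| = 1, total = 3
  7 → 9: |9-7| = 2, total = 5
  9 → 3: |3-9| = 6, total = 11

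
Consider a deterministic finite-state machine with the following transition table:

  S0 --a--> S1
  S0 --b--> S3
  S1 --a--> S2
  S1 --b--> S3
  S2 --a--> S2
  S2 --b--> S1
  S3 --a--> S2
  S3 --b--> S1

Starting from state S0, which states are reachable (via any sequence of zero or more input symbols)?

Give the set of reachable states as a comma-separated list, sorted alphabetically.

Answer: S0, S1, S2, S3

Derivation:
BFS from S0:
  visit S0: S0--a-->S1 (new), S0--b-->S3 (new)
  visit S1: S1--a-->S2 (new), S1--b-->S3 (seen)
  visit S3: S3--a-->S2 (seen), S3--b-->S1 (seen)
  visit S2: S2--a-->S2 (seen), S2--b-->S1 (seen)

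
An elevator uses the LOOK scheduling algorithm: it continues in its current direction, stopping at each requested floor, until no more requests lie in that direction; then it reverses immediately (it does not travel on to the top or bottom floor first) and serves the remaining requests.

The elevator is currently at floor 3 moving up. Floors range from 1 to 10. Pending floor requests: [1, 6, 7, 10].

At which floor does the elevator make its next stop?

Answer: 6

Derivation:
Current floor: 3, direction: up
Requests above: [6, 7, 10]
Requests below: [1]
Moving up and requests lie above → nearest above is min([6, 7, 10]) = 6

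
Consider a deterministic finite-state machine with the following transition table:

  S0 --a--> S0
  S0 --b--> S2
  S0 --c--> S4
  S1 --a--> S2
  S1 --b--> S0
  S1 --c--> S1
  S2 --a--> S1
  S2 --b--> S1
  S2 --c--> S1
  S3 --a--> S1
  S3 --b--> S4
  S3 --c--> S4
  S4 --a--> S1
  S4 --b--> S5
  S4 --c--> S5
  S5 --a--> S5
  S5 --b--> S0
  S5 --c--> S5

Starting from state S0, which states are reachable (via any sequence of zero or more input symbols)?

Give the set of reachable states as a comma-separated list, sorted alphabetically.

BFS from S0:
  visit S0: S0--a-->S0 (seen), S0--b-->S2 (new), S0--c-->S4 (new)
  visit S2: S2--a-->S1 (new), S2--b-->S1 (seen), S2--c-->S1 (seen)
  visit S4: S4--a-->S1 (seen), S4--b-->S5 (new), S4--c-->S5 (seen)
  visit S1: S1--a-->S2 (seen), S1--b-->S0 (seen), S1--c-->S1 (seen)
  visit S5: S5--a-->S5 (seen), S5--b-->S0 (seen), S5--c-->S5 (seen)

Answer: S0, S1, S2, S4, S5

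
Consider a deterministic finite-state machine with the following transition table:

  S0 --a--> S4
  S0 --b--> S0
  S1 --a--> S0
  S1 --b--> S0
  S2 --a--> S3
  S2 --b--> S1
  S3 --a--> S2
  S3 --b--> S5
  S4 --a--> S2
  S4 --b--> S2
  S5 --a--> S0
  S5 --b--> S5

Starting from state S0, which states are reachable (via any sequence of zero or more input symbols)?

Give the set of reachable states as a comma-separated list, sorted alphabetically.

BFS from S0:
  visit S0: S0--a-->S4 (new), S0--b-->S0 (seen)
  visit S4: S4--a-->S2 (new), S4--b-->S2 (seen)
  visit S2: S2--a-->S3 (new), S2--b-->S1 (new)
  visit S3: S3--a-->S2 (seen), S3--b-->S5 (new)
  visit S1: S1--a-->S0 (seen), S1--b-->S0 (seen)
  visit S5: S5--a-->S0 (seen), S5--b-->S5 (seen)

Answer: S0, S1, S2, S3, S4, S5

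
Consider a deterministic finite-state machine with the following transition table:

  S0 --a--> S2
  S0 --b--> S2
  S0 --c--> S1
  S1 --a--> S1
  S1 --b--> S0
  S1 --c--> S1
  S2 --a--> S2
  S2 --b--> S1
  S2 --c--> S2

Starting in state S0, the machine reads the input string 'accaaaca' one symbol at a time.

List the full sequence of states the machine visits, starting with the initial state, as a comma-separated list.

Answer: S0, S2, S2, S2, S2, S2, S2, S2, S2

Derivation:
Start: S0
  read 'a': S0 --a--> S2
  read 'c': S2 --c--> S2
  read 'c': S2 --c--> S2
  read 'a': S2 --a--> S2
  read 'a': S2 --a--> S2
  read 'a': S2 --a--> S2
  read 'c': S2 --c--> S2
  read 'a': S2 --a--> S2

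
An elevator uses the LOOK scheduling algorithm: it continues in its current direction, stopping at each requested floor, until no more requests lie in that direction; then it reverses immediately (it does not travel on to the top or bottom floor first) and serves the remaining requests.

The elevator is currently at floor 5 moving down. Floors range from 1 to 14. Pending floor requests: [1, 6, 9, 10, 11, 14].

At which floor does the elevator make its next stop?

Answer: 1

Derivation:
Current floor: 5, direction: down
Requests above: [6, 9, 10, 11, 14]
Requests below: [1]
Moving down and requests lie below → nearest below is max([1]) = 1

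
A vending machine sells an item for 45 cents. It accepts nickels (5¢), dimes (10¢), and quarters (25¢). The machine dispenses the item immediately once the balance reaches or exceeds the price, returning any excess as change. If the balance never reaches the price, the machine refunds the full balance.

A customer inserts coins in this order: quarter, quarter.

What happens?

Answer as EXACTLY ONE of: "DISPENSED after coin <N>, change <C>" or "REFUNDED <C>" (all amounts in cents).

Answer: DISPENSED after coin 2, change 5

Derivation:
Price: 45¢
Coin 1 (quarter, 25¢): balance = 25¢
Coin 2 (quarter, 25¢): balance = 50¢
  → balance >= price → DISPENSE, change = 50 - 45 = 5¢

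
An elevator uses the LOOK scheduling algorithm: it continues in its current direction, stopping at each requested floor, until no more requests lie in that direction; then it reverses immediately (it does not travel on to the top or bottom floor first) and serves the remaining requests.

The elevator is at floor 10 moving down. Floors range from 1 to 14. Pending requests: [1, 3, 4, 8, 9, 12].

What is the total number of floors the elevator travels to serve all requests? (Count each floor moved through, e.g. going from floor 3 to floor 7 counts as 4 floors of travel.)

Answer: 20

Derivation:
Start at floor 10 moving down, LOOK stop order: [9, 8, 4, 3, 1, 12]
  10 → 9: |9-10| = 1, total = 1
  9 → 8: |8-9| = 1, total = 2
  8 → 4: |4-8| = 4, total = 6
  4 → 3: |3-4| = 1, total = 7
  3 → 1: |1-3| = 2, total = 9
  1 → 12: |12-1| = 11, total = 20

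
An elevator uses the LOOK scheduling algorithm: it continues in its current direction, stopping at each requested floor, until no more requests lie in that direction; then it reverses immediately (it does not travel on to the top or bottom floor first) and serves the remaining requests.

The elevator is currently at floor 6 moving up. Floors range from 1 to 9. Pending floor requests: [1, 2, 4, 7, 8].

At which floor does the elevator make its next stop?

Current floor: 6, direction: up
Requests above: [7, 8]
Requests below: [1, 2, 4]
Moving up and requests lie above → nearest above is min([7, 8]) = 7

Answer: 7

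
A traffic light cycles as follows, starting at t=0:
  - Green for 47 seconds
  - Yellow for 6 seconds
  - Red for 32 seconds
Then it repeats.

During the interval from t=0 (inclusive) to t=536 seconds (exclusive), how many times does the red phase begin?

Answer: 6

Derivation:
Cycle = 47+6+32 = 85s
red phase starts at t = k*85 + 53 for k=0,1,2,...
Need k*85+53 < 536 → k < 5.682
k ∈ {0, ..., 5} → 6 starts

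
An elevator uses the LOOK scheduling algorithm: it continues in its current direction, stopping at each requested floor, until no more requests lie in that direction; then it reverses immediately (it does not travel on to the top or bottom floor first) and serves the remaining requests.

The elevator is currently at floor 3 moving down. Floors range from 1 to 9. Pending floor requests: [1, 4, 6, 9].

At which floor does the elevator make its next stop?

Current floor: 3, direction: down
Requests above: [4, 6, 9]
Requests below: [1]
Moving down and requests lie below → nearest below is max([1]) = 1

Answer: 1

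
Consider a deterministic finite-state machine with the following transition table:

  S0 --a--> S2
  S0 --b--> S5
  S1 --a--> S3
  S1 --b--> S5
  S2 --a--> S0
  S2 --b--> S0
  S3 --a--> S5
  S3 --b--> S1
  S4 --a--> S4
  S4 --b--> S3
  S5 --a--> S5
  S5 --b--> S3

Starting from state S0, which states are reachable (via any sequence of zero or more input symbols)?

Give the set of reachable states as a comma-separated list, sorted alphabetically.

Answer: S0, S1, S2, S3, S5

Derivation:
BFS from S0:
  visit S0: S0--a-->S2 (new), S0--b-->S5 (new)
  visit S2: S2--a-->S0 (seen), S2--b-->S0 (seen)
  visit S5: S5--a-->S5 (seen), S5--b-->S3 (new)
  visit S3: S3--a-->S5 (seen), S3--b-->S1 (new)
  visit S1: S1--a-->S3 (seen), S1--b-->S5 (seen)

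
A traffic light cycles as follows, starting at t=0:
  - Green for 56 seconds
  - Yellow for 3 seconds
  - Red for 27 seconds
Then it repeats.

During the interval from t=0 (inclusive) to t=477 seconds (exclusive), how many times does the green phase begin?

Cycle = 56+3+27 = 86s
green phase starts at t = k*86 + 0 for k=0,1,2,...
Need k*86+0 < 477 → k < 5.547
k ∈ {0, ..., 5} → 6 starts

Answer: 6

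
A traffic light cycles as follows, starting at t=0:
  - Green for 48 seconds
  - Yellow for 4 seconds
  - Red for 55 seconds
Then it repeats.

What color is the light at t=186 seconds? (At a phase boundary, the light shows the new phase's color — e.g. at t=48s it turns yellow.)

Cycle length = 48 + 4 + 55 = 107s
t = 186, phase_t = 186 mod 107 = 79
79 >= 52 → RED

Answer: red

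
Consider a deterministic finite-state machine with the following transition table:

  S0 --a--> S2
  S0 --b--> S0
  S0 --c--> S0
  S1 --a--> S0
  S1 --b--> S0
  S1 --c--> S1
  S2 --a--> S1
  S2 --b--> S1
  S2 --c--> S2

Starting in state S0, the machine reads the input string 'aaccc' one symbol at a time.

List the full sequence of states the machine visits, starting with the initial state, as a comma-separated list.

Answer: S0, S2, S1, S1, S1, S1

Derivation:
Start: S0
  read 'a': S0 --a--> S2
  read 'a': S2 --a--> S1
  read 'c': S1 --c--> S1
  read 'c': S1 --c--> S1
  read 'c': S1 --c--> S1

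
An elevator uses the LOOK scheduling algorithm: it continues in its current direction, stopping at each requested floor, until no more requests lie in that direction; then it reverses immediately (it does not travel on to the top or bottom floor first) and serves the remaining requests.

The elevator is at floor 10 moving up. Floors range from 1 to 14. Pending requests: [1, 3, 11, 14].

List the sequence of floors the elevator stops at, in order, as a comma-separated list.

Current: 10, moving UP
Serve above first (ascending): [11, 14]
Then reverse, serve below (descending): [3, 1]

Answer: 11, 14, 3, 1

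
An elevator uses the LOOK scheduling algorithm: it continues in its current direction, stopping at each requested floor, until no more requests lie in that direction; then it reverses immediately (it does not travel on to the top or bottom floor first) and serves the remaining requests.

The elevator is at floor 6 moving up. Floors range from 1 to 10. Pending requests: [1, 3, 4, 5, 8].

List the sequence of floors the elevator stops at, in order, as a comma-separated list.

Answer: 8, 5, 4, 3, 1

Derivation:
Current: 6, moving UP
Serve above first (ascending): [8]
Then reverse, serve below (descending): [5, 4, 3, 1]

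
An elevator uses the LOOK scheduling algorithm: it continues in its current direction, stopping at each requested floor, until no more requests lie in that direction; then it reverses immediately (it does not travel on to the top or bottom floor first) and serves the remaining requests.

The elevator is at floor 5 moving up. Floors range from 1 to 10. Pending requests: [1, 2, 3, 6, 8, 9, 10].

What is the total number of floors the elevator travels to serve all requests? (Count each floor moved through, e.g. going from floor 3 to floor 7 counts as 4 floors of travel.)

Answer: 14

Derivation:
Start at floor 5 moving up, LOOK stop order: [6, 8, 9, 10, 3, 2, 1]
  5 → 6: |6-5| = 1, total = 1
  6 → 8: |8-6| = 2, total = 3
  8 → 9: |9-8| = 1, total = 4
  9 → 10: |10-9| = 1, total = 5
  10 → 3: |3-10| = 7, total = 12
  3 → 2: |2-3| = 1, total = 13
  2 → 1: |1-2| = 1, total = 14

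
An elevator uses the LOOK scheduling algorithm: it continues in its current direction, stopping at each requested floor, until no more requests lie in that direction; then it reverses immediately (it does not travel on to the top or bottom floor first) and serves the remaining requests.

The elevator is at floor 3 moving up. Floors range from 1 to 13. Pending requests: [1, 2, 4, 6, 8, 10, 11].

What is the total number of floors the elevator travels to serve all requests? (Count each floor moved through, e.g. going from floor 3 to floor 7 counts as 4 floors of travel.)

Answer: 18

Derivation:
Start at floor 3 moving up, LOOK stop order: [4, 6, 8, 10, 11, 2, 1]
  3 → 4: |4-3| = 1, total = 1
  4 → 6: |6-4| = 2, total = 3
  6 → 8: |8-6| = 2, total = 5
  8 → 10: |10-8| = 2, total = 7
  10 → 11: |11-10| = 1, total = 8
  11 → 2: |2-11| = 9, total = 17
  2 → 1: |1-2| = 1, total = 18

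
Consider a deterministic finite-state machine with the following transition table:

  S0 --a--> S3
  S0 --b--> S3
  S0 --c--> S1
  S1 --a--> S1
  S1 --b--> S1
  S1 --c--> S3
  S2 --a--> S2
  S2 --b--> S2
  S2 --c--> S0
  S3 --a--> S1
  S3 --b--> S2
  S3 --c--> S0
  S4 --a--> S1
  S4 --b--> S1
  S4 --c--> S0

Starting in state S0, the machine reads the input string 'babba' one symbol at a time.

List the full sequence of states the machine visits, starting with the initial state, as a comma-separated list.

Answer: S0, S3, S1, S1, S1, S1

Derivation:
Start: S0
  read 'b': S0 --b--> S3
  read 'a': S3 --a--> S1
  read 'b': S1 --b--> S1
  read 'b': S1 --b--> S1
  read 'a': S1 --a--> S1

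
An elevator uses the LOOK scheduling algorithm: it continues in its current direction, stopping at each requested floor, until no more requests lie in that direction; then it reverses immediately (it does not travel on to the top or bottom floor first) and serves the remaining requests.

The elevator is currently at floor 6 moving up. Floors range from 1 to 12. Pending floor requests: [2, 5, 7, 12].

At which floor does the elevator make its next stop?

Current floor: 6, direction: up
Requests above: [7, 12]
Requests below: [2, 5]
Moving up and requests lie above → nearest above is min([7, 12]) = 7

Answer: 7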